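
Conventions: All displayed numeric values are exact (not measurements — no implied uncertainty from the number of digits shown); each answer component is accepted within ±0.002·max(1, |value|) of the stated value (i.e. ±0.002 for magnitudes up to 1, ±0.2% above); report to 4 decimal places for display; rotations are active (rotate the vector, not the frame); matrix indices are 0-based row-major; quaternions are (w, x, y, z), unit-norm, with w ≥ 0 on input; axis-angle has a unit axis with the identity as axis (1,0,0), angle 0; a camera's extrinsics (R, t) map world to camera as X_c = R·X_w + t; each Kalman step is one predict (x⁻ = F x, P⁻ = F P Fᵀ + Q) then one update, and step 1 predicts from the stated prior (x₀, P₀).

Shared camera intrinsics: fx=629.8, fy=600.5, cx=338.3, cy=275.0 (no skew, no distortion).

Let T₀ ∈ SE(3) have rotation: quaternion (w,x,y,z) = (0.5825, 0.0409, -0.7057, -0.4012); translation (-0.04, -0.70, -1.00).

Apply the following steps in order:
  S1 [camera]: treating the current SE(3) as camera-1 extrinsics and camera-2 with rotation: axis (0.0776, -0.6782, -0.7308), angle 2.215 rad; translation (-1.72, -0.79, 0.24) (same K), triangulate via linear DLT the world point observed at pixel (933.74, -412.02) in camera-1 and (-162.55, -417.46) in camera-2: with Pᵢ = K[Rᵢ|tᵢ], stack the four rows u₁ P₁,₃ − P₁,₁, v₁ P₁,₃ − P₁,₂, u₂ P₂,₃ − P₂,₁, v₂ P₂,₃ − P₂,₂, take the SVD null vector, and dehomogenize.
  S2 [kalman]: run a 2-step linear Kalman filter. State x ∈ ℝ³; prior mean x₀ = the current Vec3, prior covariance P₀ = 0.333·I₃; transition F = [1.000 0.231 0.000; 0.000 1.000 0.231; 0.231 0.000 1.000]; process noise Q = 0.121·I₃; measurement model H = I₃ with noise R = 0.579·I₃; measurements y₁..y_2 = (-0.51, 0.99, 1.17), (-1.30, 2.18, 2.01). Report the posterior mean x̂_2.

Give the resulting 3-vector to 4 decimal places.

result = (0.1626, 1.4964, 0.9609)

after S1 (triangulate): (1.2232, 1.2740, -0.7176)
after S2 (kf_track): (0.1626, 1.4964, 0.9609)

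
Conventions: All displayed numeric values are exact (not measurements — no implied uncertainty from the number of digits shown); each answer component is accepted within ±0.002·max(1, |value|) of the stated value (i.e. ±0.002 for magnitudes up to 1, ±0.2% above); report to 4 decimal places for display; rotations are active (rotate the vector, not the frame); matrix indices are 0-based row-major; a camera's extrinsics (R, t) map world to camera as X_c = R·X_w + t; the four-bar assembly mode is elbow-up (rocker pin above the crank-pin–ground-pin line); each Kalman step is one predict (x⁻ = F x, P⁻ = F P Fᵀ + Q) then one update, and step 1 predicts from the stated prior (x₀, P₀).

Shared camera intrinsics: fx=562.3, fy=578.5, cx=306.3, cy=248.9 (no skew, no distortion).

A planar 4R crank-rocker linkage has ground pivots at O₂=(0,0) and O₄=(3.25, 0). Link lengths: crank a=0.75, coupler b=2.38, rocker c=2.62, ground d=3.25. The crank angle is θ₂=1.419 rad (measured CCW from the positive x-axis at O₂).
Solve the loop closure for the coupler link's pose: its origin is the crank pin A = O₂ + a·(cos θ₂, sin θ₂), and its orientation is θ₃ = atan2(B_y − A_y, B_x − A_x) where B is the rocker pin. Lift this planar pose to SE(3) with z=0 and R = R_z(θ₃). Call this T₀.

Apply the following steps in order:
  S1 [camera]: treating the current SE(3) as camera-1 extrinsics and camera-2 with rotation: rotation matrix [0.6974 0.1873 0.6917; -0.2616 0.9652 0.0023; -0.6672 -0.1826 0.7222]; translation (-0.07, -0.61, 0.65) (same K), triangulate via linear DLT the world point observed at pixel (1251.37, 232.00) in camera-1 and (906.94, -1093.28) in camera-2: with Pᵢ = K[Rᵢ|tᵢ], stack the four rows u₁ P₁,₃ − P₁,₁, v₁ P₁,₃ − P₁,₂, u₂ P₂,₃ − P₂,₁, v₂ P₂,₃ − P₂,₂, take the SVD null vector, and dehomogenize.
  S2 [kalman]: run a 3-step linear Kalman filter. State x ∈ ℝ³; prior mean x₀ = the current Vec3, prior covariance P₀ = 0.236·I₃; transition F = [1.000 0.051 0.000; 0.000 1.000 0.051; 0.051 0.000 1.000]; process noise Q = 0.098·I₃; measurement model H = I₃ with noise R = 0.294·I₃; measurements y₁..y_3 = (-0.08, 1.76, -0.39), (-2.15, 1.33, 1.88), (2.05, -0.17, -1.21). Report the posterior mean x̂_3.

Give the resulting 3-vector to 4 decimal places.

result = (0.4949, 0.3084, 0.0887)

source (fourbar_fk): coupler pose = R=[0.7670 -0.6416 0.0000; 0.6416 0.7670 0.0000; 0.0000 0.0000 1.0000], t=(0.1134, 0.7414, 0.0000)
after S1 (triangulate): (1.1570, -1.9859, 1.3536)
after S2 (kf_track): (0.4949, 0.3084, 0.0887)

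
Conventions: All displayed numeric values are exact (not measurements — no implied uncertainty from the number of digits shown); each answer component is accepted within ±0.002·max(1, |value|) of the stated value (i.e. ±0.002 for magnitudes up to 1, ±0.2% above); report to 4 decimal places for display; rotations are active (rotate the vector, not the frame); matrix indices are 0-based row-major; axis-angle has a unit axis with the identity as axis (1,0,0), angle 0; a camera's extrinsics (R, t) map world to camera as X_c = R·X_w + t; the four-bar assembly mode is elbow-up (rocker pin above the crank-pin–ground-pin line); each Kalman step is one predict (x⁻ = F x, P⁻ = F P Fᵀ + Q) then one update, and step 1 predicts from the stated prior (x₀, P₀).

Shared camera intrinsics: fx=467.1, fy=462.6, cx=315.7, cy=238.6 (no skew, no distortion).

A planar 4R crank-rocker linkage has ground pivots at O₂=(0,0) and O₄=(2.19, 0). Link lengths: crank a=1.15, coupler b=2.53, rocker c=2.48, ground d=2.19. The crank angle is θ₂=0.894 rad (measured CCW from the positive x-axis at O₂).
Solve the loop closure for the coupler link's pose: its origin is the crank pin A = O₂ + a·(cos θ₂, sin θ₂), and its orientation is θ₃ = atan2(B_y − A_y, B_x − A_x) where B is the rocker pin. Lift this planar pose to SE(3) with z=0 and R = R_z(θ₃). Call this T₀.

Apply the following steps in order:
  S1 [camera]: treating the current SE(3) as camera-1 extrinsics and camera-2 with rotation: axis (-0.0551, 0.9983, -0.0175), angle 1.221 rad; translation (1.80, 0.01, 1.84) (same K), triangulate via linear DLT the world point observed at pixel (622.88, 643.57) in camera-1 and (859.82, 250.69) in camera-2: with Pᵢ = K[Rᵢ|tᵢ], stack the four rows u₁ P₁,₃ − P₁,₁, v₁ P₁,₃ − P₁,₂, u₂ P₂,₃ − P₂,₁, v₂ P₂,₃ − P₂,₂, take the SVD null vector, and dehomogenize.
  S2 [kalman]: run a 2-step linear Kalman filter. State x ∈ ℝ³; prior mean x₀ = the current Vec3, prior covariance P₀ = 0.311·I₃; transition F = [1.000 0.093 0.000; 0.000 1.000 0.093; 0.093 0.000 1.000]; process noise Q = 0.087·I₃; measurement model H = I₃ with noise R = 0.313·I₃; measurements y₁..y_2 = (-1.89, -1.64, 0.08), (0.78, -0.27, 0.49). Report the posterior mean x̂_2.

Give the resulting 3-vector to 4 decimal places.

result = (-0.3009, -0.5598, 0.4343)

source (fourbar_fk): coupler pose = R=[0.7990 -0.6013 0.0000; 0.6013 0.7990 0.0000; 0.0000 0.0000 1.0000], t=(0.7202, 0.8965, 0.0000)
after S1 (triangulate): (-0.1170, 0.0051, 0.9484)
after S2 (kf_track): (-0.3009, -0.5598, 0.4343)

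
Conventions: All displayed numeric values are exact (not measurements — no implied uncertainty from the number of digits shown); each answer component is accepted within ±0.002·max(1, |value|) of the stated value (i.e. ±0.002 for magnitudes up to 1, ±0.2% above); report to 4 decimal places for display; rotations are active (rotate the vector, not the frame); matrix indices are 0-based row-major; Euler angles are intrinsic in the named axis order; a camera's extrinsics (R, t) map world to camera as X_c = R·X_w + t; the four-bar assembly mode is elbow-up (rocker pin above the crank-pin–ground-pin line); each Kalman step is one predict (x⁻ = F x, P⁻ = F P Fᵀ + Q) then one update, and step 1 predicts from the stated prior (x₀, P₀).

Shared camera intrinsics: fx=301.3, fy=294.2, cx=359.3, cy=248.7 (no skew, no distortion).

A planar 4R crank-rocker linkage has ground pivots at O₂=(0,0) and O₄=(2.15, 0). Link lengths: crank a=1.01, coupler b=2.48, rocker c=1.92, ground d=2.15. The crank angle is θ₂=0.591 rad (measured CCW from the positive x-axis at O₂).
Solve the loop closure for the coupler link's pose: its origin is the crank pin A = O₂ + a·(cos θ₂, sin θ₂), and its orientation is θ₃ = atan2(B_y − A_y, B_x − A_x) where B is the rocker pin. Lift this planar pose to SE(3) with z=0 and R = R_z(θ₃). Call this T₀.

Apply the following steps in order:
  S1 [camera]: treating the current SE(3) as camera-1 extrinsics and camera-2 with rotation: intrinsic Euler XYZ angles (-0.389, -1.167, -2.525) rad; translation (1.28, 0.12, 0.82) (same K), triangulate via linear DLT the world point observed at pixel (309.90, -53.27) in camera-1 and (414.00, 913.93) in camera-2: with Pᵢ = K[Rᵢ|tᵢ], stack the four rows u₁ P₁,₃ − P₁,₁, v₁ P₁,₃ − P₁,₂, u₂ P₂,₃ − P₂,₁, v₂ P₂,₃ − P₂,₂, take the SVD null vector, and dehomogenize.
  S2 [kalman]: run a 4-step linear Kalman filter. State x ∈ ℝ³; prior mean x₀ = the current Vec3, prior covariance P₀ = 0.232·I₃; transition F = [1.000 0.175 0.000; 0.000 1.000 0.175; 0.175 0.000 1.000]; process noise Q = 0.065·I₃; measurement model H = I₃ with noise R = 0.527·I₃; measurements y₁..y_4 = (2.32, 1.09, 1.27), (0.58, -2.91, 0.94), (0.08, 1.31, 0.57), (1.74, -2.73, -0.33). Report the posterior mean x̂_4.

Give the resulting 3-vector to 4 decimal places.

source (fourbar_fk): coupler pose = R=[0.8887 -0.4585 0.0000; 0.4585 0.8887 0.0000; 0.0000 0.0000 1.0000], t=(0.8387, 0.5628, 0.0000)
after S1 (triangulate): (-1.9228, -1.3642, 1.4918)
after S2 (kf_track): (0.1928, -0.7325, 0.5342)

result = (0.1928, -0.7325, 0.5342)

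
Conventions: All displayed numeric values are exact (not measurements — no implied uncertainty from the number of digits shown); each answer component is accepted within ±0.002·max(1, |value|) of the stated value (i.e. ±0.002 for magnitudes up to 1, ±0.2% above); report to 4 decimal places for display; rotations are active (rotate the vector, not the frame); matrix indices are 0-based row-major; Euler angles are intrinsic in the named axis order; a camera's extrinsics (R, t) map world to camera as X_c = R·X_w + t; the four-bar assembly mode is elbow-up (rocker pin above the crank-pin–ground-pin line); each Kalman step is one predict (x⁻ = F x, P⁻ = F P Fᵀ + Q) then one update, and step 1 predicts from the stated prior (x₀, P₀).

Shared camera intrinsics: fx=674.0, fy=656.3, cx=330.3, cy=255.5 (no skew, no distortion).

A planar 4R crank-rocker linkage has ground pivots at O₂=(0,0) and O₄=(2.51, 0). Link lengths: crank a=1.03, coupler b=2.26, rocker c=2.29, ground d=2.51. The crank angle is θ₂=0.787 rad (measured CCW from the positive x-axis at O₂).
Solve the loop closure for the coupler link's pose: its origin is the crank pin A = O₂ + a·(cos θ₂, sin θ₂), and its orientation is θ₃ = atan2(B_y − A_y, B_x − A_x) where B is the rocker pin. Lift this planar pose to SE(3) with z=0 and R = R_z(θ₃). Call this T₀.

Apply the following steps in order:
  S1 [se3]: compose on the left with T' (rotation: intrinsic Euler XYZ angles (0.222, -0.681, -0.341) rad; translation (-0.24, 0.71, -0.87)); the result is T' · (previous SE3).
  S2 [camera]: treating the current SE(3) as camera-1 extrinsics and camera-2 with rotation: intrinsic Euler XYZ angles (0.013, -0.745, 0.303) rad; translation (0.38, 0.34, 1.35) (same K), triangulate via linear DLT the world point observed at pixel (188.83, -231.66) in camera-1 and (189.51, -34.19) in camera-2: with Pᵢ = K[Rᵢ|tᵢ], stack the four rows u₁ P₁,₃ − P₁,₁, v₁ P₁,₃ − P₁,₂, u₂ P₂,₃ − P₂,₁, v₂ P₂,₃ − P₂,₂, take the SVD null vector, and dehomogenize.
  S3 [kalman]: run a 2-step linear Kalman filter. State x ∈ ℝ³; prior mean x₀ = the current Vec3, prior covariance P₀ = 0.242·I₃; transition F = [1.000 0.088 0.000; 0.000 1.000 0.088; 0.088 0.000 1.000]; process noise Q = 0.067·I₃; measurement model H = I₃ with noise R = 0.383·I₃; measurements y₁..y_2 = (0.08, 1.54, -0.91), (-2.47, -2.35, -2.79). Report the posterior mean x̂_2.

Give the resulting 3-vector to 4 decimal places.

result = (-1.1370, -1.1194, -0.7148)

source (fourbar_fk): coupler pose = R=[0.7252 -0.6885 0.0000; 0.6885 0.7252 0.0000; 0.0000 0.0000 1.0000], t=(0.7272, 0.7295, 0.0000)
after S1 (compose_se3): R=[0.7099 -0.3157 -0.6296; 0.2697 0.9476 -0.1711; 0.6506 -0.0483 0.7579], t=(0.4820, 1.0146, -0.2015)
after S2 (triangulate): (-0.0824, -1.7339, 1.9870)
after S3 (kf_track): (-1.1370, -1.1194, -0.7148)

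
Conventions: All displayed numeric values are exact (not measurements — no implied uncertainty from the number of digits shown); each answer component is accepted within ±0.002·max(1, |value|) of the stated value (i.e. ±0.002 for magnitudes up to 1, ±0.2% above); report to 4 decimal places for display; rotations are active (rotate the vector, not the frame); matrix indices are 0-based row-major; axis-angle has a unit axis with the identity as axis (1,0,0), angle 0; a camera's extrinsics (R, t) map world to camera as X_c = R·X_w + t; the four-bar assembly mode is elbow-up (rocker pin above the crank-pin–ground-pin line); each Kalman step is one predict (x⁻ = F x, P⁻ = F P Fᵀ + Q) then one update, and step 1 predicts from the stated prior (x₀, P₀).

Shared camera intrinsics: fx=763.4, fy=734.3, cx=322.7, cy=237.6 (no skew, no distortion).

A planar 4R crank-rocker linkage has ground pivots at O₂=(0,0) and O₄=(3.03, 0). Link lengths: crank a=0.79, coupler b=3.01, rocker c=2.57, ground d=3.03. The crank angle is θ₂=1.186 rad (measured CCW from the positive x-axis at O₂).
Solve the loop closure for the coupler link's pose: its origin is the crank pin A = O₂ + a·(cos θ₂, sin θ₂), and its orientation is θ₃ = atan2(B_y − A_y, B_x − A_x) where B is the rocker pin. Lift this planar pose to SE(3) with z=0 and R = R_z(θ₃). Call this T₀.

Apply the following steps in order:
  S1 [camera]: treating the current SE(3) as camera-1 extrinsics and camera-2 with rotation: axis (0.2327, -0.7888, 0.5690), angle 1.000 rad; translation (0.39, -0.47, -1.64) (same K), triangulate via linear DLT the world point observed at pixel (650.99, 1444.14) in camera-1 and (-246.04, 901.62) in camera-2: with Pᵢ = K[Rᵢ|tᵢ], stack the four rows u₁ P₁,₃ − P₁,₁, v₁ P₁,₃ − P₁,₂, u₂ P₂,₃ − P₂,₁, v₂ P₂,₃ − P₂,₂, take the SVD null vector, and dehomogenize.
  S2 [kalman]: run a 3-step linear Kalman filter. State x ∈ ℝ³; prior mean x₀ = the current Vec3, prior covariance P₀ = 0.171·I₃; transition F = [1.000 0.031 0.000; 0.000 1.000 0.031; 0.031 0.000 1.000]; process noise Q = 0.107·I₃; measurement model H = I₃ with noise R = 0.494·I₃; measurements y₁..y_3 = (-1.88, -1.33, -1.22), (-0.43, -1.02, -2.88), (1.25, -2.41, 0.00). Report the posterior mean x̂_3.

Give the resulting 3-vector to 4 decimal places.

result = (0.4768, -0.9619, -0.4102)

source (fourbar_fk): coupler pose = R=[0.7975 -0.6034 0.0000; 0.6034 0.7975 0.0000; 0.0000 0.0000 1.0000], t=(0.2965, 0.7322, 0.0000)
after S1 (triangulate): (1.6169, 1.4026, 1.7201)
after S2 (kf_track): (0.4768, -0.9619, -0.4102)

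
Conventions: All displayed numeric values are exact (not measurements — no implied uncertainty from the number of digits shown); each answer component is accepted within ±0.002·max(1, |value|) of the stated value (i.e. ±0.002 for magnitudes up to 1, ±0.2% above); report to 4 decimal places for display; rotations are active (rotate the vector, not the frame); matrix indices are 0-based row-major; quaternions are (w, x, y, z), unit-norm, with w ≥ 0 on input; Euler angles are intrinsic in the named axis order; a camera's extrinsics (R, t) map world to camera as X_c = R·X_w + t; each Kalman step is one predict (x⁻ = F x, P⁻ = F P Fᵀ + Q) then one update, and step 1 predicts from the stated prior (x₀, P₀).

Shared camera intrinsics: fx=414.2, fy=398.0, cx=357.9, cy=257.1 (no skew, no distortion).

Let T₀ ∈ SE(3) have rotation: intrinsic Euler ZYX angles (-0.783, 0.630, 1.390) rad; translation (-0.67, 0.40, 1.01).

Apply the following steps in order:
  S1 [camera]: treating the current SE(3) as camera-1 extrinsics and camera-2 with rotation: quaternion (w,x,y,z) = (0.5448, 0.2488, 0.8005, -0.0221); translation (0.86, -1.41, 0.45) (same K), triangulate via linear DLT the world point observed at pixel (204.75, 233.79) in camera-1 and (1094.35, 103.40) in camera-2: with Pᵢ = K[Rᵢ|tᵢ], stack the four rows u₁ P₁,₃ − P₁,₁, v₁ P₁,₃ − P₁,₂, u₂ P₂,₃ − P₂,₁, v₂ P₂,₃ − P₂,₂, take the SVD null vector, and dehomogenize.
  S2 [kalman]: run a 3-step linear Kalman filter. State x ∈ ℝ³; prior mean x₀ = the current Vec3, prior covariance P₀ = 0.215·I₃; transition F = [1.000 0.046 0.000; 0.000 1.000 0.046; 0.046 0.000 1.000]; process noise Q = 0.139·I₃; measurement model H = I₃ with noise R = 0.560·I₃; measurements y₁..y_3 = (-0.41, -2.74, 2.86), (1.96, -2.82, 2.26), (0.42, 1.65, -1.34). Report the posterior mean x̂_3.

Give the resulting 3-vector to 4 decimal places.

result = (0.1547, 0.1258, 0.7142)

after S1 (triangulate): (-1.6760, 1.9706, 1.3223)
after S2 (kf_track): (0.1547, 0.1258, 0.7142)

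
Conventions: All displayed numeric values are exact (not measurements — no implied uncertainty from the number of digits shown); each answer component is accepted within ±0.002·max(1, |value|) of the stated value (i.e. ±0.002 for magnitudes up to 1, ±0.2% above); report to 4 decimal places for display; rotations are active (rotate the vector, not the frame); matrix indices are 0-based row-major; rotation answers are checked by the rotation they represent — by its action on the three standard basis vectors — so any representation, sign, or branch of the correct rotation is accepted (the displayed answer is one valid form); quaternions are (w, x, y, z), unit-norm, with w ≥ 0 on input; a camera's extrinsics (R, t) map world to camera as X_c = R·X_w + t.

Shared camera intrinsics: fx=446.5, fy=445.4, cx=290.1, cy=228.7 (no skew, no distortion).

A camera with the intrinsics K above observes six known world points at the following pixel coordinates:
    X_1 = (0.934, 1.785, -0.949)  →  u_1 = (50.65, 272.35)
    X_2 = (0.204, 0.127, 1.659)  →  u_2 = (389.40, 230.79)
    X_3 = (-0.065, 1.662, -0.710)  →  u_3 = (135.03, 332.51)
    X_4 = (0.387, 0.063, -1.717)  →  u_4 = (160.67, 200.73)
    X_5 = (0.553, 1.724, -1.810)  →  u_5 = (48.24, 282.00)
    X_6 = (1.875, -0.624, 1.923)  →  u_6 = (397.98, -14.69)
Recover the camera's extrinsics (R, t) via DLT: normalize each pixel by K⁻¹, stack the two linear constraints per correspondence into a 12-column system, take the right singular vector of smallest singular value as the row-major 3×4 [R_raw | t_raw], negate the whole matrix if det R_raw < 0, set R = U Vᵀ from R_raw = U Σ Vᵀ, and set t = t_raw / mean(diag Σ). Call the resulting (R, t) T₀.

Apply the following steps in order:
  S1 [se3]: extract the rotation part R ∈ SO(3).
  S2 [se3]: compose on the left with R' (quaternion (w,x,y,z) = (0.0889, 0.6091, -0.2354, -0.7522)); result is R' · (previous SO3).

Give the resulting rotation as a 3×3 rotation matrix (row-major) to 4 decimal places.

rotation (matrix) = ((0.7218, 0.5333, 0.4411), (0.6889, -0.4922, -0.5321), (-0.0667, 0.6880, -0.7227))

source (pnp_recover): camera pose = R=[-0.4062 -0.5238 0.7488; -0.7429 0.6664 0.0631; -0.5320 -0.5306 -0.6598], t=(-0.2500, -0.0200, 5.0599)
after S1 (rot_of_se3): [-0.4062 -0.5238 0.7488; -0.7429 0.6664 0.0631; -0.5320 -0.5306 -0.6598]
after S2 (compose_so3): [0.7218 0.5333 0.4411; 0.6889 -0.4922 -0.5321; -0.0667 0.6880 -0.7227]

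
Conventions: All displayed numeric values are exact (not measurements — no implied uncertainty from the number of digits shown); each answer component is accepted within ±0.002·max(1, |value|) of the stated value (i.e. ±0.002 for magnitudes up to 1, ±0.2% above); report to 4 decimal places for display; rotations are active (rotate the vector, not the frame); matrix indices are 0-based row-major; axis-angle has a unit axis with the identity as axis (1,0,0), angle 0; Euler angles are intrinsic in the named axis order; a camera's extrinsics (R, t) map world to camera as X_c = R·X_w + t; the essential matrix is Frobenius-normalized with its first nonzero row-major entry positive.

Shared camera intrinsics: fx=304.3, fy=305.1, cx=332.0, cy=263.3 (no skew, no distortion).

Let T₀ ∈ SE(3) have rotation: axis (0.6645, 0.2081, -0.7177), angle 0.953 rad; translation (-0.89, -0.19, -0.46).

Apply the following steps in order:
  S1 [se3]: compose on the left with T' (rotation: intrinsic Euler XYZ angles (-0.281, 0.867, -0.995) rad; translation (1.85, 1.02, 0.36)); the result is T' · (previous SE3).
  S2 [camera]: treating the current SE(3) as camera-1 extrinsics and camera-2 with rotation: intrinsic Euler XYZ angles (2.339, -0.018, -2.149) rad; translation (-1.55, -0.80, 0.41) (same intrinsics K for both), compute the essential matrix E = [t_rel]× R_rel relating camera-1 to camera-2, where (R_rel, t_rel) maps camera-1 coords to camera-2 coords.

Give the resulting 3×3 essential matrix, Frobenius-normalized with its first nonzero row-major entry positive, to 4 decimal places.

after S1 (compose_se3): R=[-0.2987 0.9160 0.2678; -0.9532 -0.2999 -0.0376; 0.0458 -0.2665 0.9627], t=(1.0826, 1.6914, 0.3674)
after S2 (essential): [0.0555 -0.0760 0.1159; 0.2993 -0.4828 0.3959; 0.1117 -0.4070 -0.5659]

matrix = [0.0555 -0.0760 0.1159; 0.2993 -0.4828 0.3959; 0.1117 -0.4070 -0.5659]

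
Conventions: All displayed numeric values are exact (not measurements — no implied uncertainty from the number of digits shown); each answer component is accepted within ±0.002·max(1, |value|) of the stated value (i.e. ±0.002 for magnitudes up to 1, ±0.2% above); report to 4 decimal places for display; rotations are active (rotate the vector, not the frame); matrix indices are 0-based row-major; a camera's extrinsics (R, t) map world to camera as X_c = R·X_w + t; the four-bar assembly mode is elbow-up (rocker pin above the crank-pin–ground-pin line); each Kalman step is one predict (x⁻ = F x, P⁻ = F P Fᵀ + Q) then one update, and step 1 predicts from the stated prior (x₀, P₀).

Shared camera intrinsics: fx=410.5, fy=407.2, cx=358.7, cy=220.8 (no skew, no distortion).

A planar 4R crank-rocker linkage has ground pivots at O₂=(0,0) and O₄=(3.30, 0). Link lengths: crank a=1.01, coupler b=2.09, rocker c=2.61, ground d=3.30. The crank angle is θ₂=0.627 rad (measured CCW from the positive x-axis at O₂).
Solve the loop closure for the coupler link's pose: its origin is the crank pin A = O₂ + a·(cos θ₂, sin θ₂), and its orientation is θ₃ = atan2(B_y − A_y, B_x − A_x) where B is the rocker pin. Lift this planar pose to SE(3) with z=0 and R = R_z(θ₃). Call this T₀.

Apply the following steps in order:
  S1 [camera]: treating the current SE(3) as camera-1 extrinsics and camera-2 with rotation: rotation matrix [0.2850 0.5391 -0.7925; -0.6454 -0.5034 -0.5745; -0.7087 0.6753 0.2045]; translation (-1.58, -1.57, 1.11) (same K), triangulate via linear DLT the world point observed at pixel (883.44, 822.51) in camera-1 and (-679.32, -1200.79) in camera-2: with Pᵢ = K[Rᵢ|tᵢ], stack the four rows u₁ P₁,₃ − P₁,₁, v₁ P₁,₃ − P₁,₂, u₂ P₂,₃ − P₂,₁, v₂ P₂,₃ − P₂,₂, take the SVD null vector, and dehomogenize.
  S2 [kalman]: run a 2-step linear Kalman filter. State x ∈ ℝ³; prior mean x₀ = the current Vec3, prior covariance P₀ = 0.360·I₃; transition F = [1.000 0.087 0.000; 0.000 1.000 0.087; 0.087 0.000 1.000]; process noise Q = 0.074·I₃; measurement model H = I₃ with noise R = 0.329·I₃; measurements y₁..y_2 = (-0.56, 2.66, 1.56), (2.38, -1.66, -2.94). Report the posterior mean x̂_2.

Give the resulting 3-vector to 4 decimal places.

source (fourbar_fk): coupler pose = R=[0.5856 -0.8106 0.0000; 0.8106 0.5856 0.0000; 0.0000 0.0000 1.0000], t=(0.8179, 0.5926, 0.0000)
after S1 (triangulate): (0.8732, 0.1551, 0.9415)
after S2 (kf_track): (1.0404, 0.1763, -0.5755)

result = (1.0404, 0.1763, -0.5755)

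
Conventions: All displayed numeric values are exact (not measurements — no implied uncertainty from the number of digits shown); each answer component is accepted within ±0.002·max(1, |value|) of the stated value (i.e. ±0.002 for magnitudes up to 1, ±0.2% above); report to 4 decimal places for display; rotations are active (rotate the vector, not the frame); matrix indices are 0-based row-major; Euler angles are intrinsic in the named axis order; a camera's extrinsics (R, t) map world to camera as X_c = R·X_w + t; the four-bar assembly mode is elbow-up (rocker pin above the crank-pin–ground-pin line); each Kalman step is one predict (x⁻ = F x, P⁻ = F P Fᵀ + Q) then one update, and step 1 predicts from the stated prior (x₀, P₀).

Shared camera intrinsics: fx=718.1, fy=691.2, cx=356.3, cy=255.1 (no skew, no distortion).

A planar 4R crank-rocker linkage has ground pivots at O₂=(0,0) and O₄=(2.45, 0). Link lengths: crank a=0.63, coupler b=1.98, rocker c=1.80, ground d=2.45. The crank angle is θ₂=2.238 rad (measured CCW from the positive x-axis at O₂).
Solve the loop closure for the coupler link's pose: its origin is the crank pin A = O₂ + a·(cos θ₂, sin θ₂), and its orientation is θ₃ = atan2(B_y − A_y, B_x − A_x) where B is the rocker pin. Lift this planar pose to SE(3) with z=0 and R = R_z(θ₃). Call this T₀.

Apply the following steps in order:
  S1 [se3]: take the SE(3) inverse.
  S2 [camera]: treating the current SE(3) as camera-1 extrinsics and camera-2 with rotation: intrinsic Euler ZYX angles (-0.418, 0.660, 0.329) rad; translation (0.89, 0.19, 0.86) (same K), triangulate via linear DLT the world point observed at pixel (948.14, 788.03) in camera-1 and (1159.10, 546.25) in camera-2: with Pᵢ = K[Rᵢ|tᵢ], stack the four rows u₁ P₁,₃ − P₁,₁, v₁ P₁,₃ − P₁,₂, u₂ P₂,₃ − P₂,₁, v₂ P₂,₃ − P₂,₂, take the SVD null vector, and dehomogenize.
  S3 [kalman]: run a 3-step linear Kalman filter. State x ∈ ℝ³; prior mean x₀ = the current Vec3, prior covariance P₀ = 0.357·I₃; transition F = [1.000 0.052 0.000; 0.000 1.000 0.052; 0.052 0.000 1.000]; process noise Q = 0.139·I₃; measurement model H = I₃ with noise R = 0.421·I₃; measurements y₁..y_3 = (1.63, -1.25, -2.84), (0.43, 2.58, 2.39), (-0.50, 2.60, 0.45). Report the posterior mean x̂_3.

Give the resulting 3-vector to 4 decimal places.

source (fourbar_fk): coupler pose = R=[0.8817 -0.4719 0.0000; 0.4719 0.8817 0.0000; 0.0000 0.0000 1.0000], t=(-0.3898, 0.4949, 0.0000)
after S1 (invert_se3): R=[0.8817 0.4719 0.0000; -0.4719 0.8817 0.0000; 0.0000 0.0000 1.0000], t=(0.1102, -0.6203, 0.0000)
after S2 (triangulate): (0.0786, 1.8748, 1.2912)
after S3 (kf_track): (0.2415, 1.8825, 0.5808)

result = (0.2415, 1.8825, 0.5808)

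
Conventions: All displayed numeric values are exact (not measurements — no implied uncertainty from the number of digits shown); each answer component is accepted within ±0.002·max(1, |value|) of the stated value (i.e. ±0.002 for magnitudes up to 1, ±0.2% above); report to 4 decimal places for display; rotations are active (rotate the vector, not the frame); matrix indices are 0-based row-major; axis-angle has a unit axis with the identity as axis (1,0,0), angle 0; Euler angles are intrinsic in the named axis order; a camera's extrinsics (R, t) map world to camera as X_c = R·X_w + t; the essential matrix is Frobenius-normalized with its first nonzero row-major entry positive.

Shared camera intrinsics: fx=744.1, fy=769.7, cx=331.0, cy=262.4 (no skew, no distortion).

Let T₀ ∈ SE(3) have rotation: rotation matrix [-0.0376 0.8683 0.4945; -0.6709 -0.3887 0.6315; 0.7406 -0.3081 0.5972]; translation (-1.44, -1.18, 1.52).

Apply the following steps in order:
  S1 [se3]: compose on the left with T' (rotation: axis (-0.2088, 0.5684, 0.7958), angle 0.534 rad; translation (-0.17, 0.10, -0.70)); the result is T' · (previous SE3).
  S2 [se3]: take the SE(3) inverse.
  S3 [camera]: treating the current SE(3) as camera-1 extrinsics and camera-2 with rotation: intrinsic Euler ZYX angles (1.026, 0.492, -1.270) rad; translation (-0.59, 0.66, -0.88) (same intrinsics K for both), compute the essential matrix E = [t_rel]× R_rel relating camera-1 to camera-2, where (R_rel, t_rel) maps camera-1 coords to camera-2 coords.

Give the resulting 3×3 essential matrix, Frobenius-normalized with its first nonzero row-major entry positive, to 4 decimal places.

after S1 (compose_se3): R=[0.4474 0.8346 0.3214; -0.4969 -0.0668 0.8652; 0.7436 -0.5468 0.3848], t=(-0.5162, -1.2710, 1.2434)
after S2 (invert_se3): R=[0.4474 -0.4969 0.7436; 0.8346 -0.0668 -0.5468; 0.3214 0.8652 0.3848], t=(-1.3252, 1.0258, 0.7871)
after S3 (essential): [0.0580 0.3244 0.4634; -0.1385 -0.0291 0.4858; 0.3295 0.5351 -0.1604]

matrix = [0.0580 0.3244 0.4634; -0.1385 -0.0291 0.4858; 0.3295 0.5351 -0.1604]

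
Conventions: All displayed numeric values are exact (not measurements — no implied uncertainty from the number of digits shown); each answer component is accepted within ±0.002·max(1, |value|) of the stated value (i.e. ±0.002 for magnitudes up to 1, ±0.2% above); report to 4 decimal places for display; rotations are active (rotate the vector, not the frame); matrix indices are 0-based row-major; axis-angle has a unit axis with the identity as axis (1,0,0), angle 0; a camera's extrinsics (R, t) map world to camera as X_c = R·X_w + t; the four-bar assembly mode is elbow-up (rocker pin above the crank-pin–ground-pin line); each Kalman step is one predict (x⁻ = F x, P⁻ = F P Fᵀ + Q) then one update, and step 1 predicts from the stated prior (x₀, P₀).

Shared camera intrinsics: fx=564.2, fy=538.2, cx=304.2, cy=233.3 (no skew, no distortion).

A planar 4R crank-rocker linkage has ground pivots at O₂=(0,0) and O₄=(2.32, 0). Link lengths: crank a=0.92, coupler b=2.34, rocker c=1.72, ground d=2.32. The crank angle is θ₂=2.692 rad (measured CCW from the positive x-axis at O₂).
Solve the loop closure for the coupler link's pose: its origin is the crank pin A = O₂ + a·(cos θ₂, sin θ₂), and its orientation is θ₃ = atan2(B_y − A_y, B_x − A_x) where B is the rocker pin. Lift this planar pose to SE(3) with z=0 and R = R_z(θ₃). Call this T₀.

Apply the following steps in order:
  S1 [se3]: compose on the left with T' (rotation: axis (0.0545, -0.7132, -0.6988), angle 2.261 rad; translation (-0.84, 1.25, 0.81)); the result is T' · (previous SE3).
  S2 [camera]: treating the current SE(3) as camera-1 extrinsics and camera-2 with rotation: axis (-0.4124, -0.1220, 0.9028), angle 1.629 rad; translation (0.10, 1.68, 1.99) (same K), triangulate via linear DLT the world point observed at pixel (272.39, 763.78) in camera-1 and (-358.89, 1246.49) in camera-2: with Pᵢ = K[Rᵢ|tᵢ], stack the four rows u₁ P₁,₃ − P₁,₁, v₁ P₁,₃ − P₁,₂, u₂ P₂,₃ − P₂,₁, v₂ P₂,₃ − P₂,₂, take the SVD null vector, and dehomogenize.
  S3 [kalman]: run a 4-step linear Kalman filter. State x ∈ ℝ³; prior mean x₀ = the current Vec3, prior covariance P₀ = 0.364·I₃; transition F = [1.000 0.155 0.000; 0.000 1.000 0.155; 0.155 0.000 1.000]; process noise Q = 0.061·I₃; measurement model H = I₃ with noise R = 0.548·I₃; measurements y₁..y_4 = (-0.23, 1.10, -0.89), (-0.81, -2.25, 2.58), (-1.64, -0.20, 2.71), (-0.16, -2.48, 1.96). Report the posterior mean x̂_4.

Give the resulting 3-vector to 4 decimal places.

result = (-0.3384, -0.4400, 1.4830)

source (fourbar_fk): coupler pose = R=[0.9077 -0.4196 0.0000; 0.4196 0.9077 0.0000; 0.0000 0.0000 1.0000], t=(-0.8286, 0.3998, 0.0000)
after S1 (compose_se3): R=[-0.3741 0.6965 -0.6123; -0.4647 0.4306 0.7737; 0.8025 0.5740 0.1626], t=(-0.1265, 1.8276, 0.7489)
after S2 (triangulate): (1.3513, 1.8894, 1.4067)
after S3 (kf_track): (-0.3384, -0.4400, 1.4830)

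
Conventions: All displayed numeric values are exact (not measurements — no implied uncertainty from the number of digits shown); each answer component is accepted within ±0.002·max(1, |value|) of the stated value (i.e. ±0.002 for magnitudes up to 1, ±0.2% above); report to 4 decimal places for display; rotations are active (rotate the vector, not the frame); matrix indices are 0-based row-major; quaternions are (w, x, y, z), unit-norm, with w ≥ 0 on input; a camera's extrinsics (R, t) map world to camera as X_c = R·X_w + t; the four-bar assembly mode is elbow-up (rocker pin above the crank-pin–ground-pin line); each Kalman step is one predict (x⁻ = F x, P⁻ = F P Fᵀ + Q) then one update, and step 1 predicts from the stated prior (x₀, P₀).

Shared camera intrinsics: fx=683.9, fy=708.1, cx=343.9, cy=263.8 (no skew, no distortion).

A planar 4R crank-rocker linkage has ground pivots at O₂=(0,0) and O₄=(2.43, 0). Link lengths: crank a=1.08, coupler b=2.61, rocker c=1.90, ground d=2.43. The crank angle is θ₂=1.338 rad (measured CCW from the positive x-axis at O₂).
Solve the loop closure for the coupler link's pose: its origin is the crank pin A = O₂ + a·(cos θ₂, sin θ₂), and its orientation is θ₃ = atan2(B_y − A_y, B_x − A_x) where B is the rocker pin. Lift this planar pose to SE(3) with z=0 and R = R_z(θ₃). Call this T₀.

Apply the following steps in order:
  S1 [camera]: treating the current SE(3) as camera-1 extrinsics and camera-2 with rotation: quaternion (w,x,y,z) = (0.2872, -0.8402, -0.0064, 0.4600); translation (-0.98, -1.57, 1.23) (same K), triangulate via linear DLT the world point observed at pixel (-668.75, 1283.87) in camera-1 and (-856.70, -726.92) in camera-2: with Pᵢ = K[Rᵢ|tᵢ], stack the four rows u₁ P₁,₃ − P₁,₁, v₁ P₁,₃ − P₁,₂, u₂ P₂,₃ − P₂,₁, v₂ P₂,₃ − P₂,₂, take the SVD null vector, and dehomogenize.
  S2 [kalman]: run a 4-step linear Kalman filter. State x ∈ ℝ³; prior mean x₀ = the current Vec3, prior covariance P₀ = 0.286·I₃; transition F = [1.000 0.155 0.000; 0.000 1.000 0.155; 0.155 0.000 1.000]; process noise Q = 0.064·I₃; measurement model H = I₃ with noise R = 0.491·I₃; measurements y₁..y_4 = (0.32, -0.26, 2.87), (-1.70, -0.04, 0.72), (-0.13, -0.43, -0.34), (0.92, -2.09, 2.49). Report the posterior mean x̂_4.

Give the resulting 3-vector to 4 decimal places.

result = (-0.2229, -0.2831, 1.0569)

source (fourbar_fk): coupler pose = R=[0.9486 -0.3165 0.0000; 0.3165 0.9486 0.0000; 0.0000 0.0000 1.0000], t=(0.2492, 1.0509, 0.0000)
after S1 (triangulate): (-1.4617, 0.8091, 0.9411)
after S2 (kf_track): (-0.2229, -0.2831, 1.0569)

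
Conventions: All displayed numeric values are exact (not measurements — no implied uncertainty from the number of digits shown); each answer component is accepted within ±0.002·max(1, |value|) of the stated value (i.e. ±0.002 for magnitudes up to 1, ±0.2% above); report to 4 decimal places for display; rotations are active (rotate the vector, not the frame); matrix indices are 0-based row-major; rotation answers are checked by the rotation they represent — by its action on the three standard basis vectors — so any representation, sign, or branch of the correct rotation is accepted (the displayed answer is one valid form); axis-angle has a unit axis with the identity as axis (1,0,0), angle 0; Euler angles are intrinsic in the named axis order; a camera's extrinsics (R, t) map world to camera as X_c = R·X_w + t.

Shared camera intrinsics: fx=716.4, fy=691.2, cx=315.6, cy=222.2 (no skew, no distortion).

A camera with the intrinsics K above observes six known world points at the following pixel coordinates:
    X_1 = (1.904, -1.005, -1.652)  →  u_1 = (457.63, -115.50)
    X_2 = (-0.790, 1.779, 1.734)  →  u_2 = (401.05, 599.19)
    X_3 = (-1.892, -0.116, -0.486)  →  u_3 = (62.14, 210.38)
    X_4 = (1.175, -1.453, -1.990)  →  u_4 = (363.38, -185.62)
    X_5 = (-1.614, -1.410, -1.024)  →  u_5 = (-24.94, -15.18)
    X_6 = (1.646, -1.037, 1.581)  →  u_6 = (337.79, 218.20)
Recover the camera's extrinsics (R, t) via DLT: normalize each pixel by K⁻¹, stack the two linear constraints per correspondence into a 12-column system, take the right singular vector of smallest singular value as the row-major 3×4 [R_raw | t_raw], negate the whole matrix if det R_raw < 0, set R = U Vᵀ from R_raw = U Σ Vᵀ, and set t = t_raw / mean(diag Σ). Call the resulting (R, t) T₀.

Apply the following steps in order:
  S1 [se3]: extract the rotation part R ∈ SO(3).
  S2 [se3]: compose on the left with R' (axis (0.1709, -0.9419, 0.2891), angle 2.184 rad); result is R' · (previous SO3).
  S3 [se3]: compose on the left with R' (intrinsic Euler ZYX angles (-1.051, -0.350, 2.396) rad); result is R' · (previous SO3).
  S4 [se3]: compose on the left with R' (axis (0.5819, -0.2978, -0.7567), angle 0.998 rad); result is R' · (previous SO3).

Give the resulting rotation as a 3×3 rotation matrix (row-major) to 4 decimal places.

rotation (matrix) = ((0.6525, -0.7484, 0.1187), (0.5985, 0.6052, 0.5249), (-0.4647, -0.2715, 0.8428))

source (pnp_recover): camera pose = R=[0.6811 0.7038 -0.2021; -0.3167 0.5320 0.7853; 0.6602 -0.4708 0.5852], t=(0.1500, -0.2100, 4.6498)
after S1 (rot_of_se3): [0.6811 0.7038 -0.2021; -0.3167 0.5320 0.7853; 0.6602 -0.4708 0.5852]
after S2 (compose_so3): [-0.6626 -0.3073 -0.6831; -0.6476 0.6932 0.3164; 0.3763 0.6520 -0.6583]
after S3 (compose_so3): [0.0042 -0.9678 -0.2518; 0.4367 -0.2247 0.8711; -0.8996 -0.1136 0.4217]
after S4 (compose_so3): [0.6525 -0.7484 0.1187; 0.5985 0.6052 0.5249; -0.4647 -0.2715 0.8428]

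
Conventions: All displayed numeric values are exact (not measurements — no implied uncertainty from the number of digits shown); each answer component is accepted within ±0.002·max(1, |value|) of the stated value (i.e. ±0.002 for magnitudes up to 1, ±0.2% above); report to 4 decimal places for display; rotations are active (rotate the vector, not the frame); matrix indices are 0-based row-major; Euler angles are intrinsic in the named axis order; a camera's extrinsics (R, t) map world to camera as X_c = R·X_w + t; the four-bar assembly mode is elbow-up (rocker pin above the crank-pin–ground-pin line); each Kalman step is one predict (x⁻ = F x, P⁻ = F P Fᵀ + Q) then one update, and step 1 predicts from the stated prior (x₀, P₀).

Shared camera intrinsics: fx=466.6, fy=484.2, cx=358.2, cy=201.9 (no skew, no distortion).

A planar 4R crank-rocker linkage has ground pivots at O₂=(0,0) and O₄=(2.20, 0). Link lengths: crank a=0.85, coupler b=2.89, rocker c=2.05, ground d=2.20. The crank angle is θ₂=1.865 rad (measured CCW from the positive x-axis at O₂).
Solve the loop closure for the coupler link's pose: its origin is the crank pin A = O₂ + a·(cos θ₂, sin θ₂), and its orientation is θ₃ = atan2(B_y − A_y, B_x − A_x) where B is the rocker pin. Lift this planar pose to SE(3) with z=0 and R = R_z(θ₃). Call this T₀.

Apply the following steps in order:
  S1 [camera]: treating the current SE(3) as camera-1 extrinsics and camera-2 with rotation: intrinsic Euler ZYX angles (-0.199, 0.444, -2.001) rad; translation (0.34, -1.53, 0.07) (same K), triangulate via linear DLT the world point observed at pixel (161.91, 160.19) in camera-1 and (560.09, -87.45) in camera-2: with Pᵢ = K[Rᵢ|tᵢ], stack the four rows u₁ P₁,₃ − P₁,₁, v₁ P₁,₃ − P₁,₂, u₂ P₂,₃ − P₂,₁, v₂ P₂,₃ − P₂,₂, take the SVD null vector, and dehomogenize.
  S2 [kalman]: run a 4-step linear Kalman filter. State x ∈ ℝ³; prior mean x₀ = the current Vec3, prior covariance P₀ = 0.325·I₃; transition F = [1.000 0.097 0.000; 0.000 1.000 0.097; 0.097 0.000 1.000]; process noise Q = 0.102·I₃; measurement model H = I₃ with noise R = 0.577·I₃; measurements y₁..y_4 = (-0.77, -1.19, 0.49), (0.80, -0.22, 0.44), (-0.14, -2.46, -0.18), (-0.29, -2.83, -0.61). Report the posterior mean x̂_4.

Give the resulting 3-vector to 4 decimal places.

source (fourbar_fk): coupler pose = R=[0.9050 -0.4255 0.0000; 0.4255 0.9050 0.0000; 0.0000 0.0000 1.0000], t=(-0.2465, 0.8135, 0.0000)
after S1 (triangulate): (-0.5108, -0.7472, 0.9291)
after S2 (kf_track): (-0.4087, -1.7872, -0.0916)

result = (-0.4087, -1.7872, -0.0916)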